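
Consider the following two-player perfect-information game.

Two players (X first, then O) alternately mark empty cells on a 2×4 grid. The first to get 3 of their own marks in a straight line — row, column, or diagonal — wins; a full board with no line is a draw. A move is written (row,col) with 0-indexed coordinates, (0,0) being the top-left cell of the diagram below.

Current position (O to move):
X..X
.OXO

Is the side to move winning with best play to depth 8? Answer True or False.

O winning at [X..X/.OXO]: False

ply 1, O at X..X/.OXO | (0,1)=+0→XO.X/.OXO*; (0,2)=+0→X.OX/.OXO; (1,0)=+0→X..X/OOXO
ply 2, X at XO.X/.OXO | (0,2)=+0→XOXX/.OXO*; (1,0)=+0→XO.X/XOXO
ply 3, O at XOXX/.OXO | (1,0)=+0→XOXX/OOXO*
ply 4: XOXX/OOXO is terminal +0 (X); from X..X/.OXO depth 8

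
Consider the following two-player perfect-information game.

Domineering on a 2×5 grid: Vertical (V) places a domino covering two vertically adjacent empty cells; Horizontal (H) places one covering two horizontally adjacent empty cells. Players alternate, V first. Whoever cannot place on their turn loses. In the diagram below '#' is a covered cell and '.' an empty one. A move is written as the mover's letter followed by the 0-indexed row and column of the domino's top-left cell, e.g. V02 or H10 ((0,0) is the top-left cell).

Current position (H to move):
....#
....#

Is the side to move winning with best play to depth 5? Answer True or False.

[....#/....#] H move#1: H00:-1/##..#/....#, H01:+1/.##.#/....#*, H02:-1/..###/....#, H10:-1/....#/##..#, H11:+1/....#/.##.#, H12:-1/....#/..###
[.##.#/....#] V move#2: V00:-1/###.#/#...#*, V03:-1/.####/...##
[###.#/#...#] H move#3: H11:-1/###.#/###.#, H12:+1/###.#/#.###*
[###.#/#.###] end (terminal -1, V#4); searched ....#/....# to 5

H winning at [....#/....#]: True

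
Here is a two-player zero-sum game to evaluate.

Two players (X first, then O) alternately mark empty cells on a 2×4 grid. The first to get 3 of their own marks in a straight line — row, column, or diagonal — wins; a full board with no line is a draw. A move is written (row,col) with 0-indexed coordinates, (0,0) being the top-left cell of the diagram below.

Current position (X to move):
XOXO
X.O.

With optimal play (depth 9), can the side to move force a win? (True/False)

[XOXO/X.O.] X move#1: (1,1):+0/XOXO/XXO.*, (1,3):+0/XOXO/X.OX
[XOXO/XXO.] O move#2: (1,3):+0/XOXO/XXOO*
[XOXO/XXOO] end (terminal +0, X#3); searched XOXO/X.O. to 9

X winning at [XOXO/X.O.]: False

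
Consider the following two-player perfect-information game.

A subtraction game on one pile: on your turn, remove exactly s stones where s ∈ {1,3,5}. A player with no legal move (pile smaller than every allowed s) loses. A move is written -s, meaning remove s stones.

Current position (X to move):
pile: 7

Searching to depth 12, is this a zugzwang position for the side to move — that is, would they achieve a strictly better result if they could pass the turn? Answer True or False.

ply 1, X at 7 | -1=+1→6*; -3=+1→4; -5=+1→2
ply 2, O at 6 | -1=-1→5*; -3=-1→3; -5=-1→1
ply 3, X at 5 | -1=+1→4*; -3=+1→2; -5=+1→0
ply 4, O at 4 | -1=-1→3*; -3=-1→1
ply 5, X at 3 | -1=+1→2*; -3=+1→0
ply 6, O at 2 | -1=-1→1*
ply 7, X at 1 | -1=+1→0*
ply 8: 0 is terminal -1 (O); from 7 depth 12
if X skipped the turn, O would face:
~ ply 1, O at 7 | -1=+1→6*; -3=+1→4; -5=+1→2
~ ply 2, X at 6 | -1=-1→5*; -3=-1→3; -5=-1→1
~ ply 3, O at 5 | -1=+1→4*; -3=+1→2; -5=+1→0
~ ply 4, X at 4 | -1=-1→3*; -3=-1→1
~ ply 5, O at 3 | -1=+1→2*; -3=+1→0
~ ply 6, X at 2 | -1=-1→1*
~ ply 7, O at 1 | -1=+1→0*
~ ply 8: 0 is terminal -1 (X); from 7 depth 12
compare (X): move=+1 vs pass=-1

zugzwang(7, X) = False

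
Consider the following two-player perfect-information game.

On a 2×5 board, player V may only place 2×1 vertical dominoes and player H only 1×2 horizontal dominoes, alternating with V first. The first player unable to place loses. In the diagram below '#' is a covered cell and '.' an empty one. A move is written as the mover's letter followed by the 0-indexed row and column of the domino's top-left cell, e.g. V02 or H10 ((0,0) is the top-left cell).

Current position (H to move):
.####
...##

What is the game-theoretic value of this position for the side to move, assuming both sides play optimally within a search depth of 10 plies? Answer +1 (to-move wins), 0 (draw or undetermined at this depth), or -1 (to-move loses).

ply 1, H at .####/...## | H10=+1→.####/##.##*; H11=-1→.####/.####
ply 2: .####/##.## is terminal -1 (V); from .####/...## depth 10

value(.####/...##, H) = +1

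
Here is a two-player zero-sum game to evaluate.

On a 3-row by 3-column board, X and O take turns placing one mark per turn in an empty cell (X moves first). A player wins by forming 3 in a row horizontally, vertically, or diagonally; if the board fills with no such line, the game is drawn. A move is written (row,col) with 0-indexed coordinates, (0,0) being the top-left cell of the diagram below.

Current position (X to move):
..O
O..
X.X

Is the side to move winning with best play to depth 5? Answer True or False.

X winning at [..O/O../X.X]: True

ply 1, X at ..O/O../X.X | (0,0)=+1→X.O/O../X.X*; (0,1)=+0→.XO/O../X.X; (1,1)=+1→..O/OX./X.X; (1,2)=+0→..O/O.X/X.X; (2,1)=+1→..O/O../XXX
ply 2, O at X.O/O../X.X | (0,1)=-1→XOO/O../X.X*; (1,1)=-1→X.O/OO./X.X; (1,2)=-1→X.O/O.O/X.X; (2,1)=-1→X.O/O../XOX
ply 3, X at XOO/O../X.X | (1,1)=+1→XOO/OX./X.X*; (1,2)=+1→XOO/O.X/X.X; (2,1)=+1→XOO/O../XXX
ply 4: XOO/OX./X.X is terminal -1 (O); from ..O/O../X.X depth 5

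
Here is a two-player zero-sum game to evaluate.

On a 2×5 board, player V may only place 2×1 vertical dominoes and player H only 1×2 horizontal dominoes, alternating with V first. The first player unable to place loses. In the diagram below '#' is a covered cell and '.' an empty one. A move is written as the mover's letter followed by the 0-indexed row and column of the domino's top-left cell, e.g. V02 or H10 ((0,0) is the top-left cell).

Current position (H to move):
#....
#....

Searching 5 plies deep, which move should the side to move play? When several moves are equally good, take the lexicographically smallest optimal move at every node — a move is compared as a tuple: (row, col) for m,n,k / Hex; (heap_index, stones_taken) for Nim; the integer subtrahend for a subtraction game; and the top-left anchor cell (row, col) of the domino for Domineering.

H's best at [#..../#....]: H02

ply 1, H at #..../#.... | H01=-1→###../#....; H02=+1→#.##./#....*; H03=-1→#..##/#....; H11=-1→#..../###..; H12=+1→#..../#.##.; H13=-1→#..../#..##
ply 2, V at #.##./#.... | V01=-1→####./##...*; V04=-1→#.###/#...#
ply 3, H at ####./##... | H12=-1→####./####.; H13=+1→####./##.##*
ply 4: ####./##.## is terminal -1 (V); from #..../#.... depth 5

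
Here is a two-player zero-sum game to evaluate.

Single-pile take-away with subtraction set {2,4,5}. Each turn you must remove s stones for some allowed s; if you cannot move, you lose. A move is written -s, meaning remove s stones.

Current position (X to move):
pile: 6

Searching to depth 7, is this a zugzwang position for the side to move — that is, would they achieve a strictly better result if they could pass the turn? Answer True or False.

ply 1, X at 6 | -2=-1→4; -4=-1→2; -5=+1→1*
ply 2: 1 is terminal -1 (O); from 6 depth 7
if X skipped the turn, O would face:
~ ply 1, O at 6 | -2=-1→4; -4=-1→2; -5=+1→1*
~ ply 2: 1 is terminal -1 (X); from 6 depth 7
compare (X): move=+1 vs pass=-1

zugzwang(6, X) = False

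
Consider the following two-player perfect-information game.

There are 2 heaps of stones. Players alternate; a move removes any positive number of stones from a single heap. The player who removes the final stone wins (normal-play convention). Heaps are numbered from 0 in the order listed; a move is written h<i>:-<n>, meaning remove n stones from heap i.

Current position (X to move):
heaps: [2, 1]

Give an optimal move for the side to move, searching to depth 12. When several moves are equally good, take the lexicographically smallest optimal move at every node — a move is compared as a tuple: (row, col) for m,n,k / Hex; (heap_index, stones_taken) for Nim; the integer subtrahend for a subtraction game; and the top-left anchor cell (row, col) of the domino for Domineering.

[(2,1)] X move#1: h0:-1:+1/(1,1)*, h0:-2:-1/(0,1), h1:-1:-1/(2,0)
[(1,1)] O move#2: h0:-1:-1/(0,1)*, h1:-1:-1/(1,0)
[(0,1)] X move#3: h1:-1:+1/(0,0)*
[(0,0)] end (terminal -1, O#4); searched (2,1) to 12

X's best at [(2,1)]: h0:-1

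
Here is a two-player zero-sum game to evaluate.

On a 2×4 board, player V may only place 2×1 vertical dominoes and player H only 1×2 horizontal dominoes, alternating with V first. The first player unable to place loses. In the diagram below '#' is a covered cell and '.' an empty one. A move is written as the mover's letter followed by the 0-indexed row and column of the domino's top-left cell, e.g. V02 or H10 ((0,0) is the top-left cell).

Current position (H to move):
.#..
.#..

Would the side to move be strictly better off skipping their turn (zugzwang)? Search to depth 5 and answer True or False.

zugzwang(.#../.#.., H) = False

[.#../.#..] H move#1: H02:+1/.###/.#..*, H12:+1/.#../.###
[.###/.#..] V move#2: V00:-1/####/##..*
[####/##..] H move#3: H12:+1/####/####*
[####/####] end (terminal -1, V#4); searched .#../.#.. to 5
if H skipped the turn, V would face:
~ [.#../.#..] V move#1: V00:-1/##../##.., V02:+1/.##./.##.*, V03:+1/.#.#/.#.#
~ [.##./.##.] end (terminal -1, H#2); searched .#../.#.. to 5
compare (H): move=+1 vs pass=-1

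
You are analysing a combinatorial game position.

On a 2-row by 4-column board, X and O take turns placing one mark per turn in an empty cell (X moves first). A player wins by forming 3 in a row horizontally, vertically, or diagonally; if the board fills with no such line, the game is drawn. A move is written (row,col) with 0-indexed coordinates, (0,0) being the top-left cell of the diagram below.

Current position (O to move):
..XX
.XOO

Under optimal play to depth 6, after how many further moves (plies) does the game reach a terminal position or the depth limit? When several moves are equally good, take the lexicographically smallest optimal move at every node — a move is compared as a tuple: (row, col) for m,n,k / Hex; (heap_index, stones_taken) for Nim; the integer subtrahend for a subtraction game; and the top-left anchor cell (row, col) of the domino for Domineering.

p1 O@[..XX/.XOO]: (0,0)[O.XX/.XOO]-1 (0,1)[.OXX/.XOO]+0* (1,0)[..XX/OXOO]-1
p2 X@[.OXX/.XOO]: (0,0)[XOXX/.XOO]+0* (1,0)[.OXX/XXOO]+0
p3 O@[XOXX/.XOO]: (1,0)[XOXX/OXOO]+0*
p4 X@[XOXX/OXOO] terminal +0; root [..XX/.XOO] d6

PV length from [..XX/.XOO]: 3 plies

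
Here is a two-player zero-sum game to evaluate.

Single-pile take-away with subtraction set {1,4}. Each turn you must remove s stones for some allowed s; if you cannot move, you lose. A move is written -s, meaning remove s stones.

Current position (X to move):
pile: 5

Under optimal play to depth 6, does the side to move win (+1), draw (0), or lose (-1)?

[5] X move#1: -1:-1/4*, -4:-1/1
[4] O move#2: -1:-1/3, -4:+1/0*
[0] end (terminal -1, X#3); searched 5 to 6

value(5, X) = -1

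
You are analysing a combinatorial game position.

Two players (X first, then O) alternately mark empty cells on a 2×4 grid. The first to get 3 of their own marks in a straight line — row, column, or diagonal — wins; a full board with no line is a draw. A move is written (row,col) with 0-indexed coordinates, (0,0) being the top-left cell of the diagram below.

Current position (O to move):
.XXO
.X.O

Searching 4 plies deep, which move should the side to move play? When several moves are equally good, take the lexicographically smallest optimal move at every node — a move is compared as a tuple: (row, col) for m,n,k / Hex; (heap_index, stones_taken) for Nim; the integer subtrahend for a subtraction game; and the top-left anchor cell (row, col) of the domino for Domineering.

p1 O@[.XXO/.X.O]: (0,0)[OXXO/.X.O]+0* (1,0)[.XXO/OX.O]-1 (1,2)[.XXO/.XOO]-1
p2 X@[OXXO/.X.O]: (1,0)[OXXO/XX.O]+0* (1,2)[OXXO/.XXO]+0
p3 O@[OXXO/XX.O]: (1,2)[OXXO/XXOO]+0*
p4 X@[OXXO/XXOO] terminal +0; root [.XXO/.X.O] d4

O's best at [.XXO/.X.O]: (0,0)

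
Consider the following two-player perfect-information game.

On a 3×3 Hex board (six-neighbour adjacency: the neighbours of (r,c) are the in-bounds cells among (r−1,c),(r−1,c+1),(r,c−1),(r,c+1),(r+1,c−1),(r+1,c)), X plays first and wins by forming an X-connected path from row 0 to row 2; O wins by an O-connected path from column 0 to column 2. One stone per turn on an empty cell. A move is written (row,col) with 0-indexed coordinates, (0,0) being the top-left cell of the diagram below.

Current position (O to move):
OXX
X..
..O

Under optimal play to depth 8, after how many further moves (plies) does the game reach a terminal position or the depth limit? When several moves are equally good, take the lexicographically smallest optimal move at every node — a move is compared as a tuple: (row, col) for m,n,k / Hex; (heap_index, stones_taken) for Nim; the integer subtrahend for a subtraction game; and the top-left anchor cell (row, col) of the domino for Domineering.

PV length from [OXX/X../..O]: 4 plies

ply 1, O at OXX/X../..O | (1,1)=-1→OXX/XO./..O*; (1,2)=-1→OXX/X.O/..O; (2,0)=-1→OXX/X../O.O; (2,1)=-1→OXX/X../.OO
ply 2, X at OXX/XO./..O | (1,2)=+1→OXX/XOX/..O*; (2,0)=+1→OXX/XO./X.O; (2,1)=+1→OXX/XO./.XO
ply 3, O at OXX/XOX/..O | (2,0)=-1→OXX/XOX/O.O*; (2,1)=-1→OXX/XOX/.OO
ply 4, X at OXX/XOX/O.O | (2,1)=+1→OXX/XOX/OXO*
ply 5: OXX/XOX/OXO is terminal -1 (O); from OXX/X../..O depth 8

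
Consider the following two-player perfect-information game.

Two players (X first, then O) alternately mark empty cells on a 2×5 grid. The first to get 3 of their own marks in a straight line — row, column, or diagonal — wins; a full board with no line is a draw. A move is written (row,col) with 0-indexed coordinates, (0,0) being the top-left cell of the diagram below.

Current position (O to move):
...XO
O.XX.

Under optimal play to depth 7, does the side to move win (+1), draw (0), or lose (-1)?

value(...XO/O.XX., O) = -1

[...XO/O.XX.] O move#1: (0,0):-1/O..XO/O.XX.*, (0,1):-1/.O.XO/O.XX., (0,2):-1/..OXO/O.XX., (1,1):-1/...XO/OOXX., (1,4):-1/...XO/O.XXO
[O..XO/O.XX.] X move#2: (0,1):+1/OX.XO/O.XX.*, (0,2):+1/O.XXO/O.XX., (1,1):+1/O..XO/OXXX., (1,4):+1/O..XO/O.XXX
[OX.XO/O.XX.] O move#3: (0,2):-1/OXOXO/O.XX.*, (1,1):-1/OX.XO/OOXX., (1,4):-1/OX.XO/O.XXO
[OXOXO/O.XX.] X move#4: (1,1):+1/OXOXO/OXXX.*, (1,4):+1/OXOXO/O.XXX
[OXOXO/OXXX.] end (terminal -1, O#5); searched ...XO/O.XX. to 7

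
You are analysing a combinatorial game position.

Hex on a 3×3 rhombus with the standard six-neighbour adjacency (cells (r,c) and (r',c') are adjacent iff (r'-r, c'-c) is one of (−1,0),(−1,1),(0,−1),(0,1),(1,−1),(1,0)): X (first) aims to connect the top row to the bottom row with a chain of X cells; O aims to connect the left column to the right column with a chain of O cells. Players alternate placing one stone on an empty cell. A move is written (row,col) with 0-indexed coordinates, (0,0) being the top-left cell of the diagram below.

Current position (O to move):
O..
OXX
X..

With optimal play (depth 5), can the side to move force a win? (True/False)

[O../OXX/X..] O move#1: (0,1):-1/OO./OXX/X..*, (0,2):-1/O.O/OXX/X.., (2,1):-1/O../OXX/XO., (2,2):-1/O../OXX/X.O
[OO./OXX/X..] X move#2: (0,2):+1/OOX/OXX/X..*, (2,1):-1/OO./OXX/XX., (2,2):-1/OO./OXX/X.X
[OOX/OXX/X..] end (terminal -1, O#3); searched O../OXX/X.. to 5

O winning at [O../OXX/X..]: False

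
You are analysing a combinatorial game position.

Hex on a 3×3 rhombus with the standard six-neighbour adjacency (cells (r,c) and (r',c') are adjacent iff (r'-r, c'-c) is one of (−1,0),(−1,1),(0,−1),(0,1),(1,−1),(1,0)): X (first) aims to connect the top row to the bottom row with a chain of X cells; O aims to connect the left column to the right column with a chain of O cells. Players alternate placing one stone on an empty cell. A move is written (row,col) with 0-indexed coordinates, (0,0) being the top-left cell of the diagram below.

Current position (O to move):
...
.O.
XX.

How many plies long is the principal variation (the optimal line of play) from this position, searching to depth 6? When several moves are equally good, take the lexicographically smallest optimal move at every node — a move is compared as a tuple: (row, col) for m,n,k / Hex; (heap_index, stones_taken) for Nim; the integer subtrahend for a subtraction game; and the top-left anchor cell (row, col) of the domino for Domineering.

PV length from [.../.O./XX.]: 5 plies

[.../.O./XX.] O move#1: (0,0):+1/O../.O./XX.*, (0,1):+1/.O./.O./XX., (0,2):-1/..O/.O./XX., (1,0):+1/.../OO./XX., (1,2):-1/.../.OO/XX., (2,2):-1/.../.O./XXO
[O../.O./XX.] X move#2: (0,1):-1/OX./.O./XX.*, (0,2):-1/O.X/.O./XX., (1,0):-1/O../XO./XX., (1,2):-1/O../.OX/XX., (2,2):-1/O../.O./XXX
[OX./.O./XX.] O move#3: (0,2):-1/OXO/.O./XX., (1,0):+1/OX./OO./XX.*, (1,2):-1/OX./.OO/XX., (2,2):-1/OX./.O./XXO
[OX./OO./XX.] X move#4: (0,2):-1/OXX/OO./XX.*, (1,2):-1/OX./OOX/XX., (2,2):-1/OX./OO./XXX
[OXX/OO./XX.] O move#5: (1,2):+1/OXX/OOO/XX.*, (2,2):-1/OXX/OO./XXO
[OXX/OOO/XX.] end (terminal -1, X#6); searched .../.O./XX. to 6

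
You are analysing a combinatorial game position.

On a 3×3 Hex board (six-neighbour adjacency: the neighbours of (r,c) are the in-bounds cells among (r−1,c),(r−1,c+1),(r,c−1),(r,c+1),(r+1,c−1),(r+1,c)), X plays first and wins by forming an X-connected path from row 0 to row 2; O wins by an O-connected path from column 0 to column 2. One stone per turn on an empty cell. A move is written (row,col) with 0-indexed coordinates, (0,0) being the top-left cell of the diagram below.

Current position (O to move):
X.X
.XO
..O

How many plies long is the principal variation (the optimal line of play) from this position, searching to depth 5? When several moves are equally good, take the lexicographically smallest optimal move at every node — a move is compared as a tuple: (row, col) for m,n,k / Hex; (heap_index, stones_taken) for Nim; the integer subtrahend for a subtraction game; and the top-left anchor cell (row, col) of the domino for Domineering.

p1 O@[X.X/.XO/..O]: (0,1)[XOX/.XO/..O]-1* (1,0)[X.X/OXO/..O]-1 (2,0)[X.X/.XO/O.O]-1 (2,1)[X.X/.XO/.OO]-1
p2 X@[XOX/.XO/..O]: (1,0)[XOX/XXO/..O]+1* (2,0)[XOX/.XO/X.O]+1 (2,1)[XOX/.XO/.XO]+1
p3 O@[XOX/XXO/..O]: (2,0)[XOX/XXO/O.O]-1* (2,1)[XOX/XXO/.OO]-1
p4 X@[XOX/XXO/O.O]: (2,1)[XOX/XXO/OXO]+1*
p5 O@[XOX/XXO/OXO] terminal -1; root [X.X/.XO/..O] d5

PV length from [X.X/.XO/..O]: 4 plies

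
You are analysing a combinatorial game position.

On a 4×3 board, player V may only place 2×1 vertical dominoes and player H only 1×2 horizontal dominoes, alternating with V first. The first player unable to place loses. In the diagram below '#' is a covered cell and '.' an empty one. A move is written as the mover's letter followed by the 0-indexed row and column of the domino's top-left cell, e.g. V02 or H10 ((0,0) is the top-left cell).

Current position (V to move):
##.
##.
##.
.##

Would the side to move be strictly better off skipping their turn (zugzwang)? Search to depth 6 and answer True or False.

zugzwang(##./##./##./.##, V) = False

[##./##./##./.##] V move#1: V02:+1/###/###/##./.##*, V12:+1/##./###/###/.##
[###/###/##./.##] end (terminal -1, H#2); searched ##./##./##./.## to 6
suppose V passes — search the same position with H to move:
pass> [##./##./##./.##] end (terminal -1, H#1); searched ##./##./##./.## to 6
for V: play +1, pass +1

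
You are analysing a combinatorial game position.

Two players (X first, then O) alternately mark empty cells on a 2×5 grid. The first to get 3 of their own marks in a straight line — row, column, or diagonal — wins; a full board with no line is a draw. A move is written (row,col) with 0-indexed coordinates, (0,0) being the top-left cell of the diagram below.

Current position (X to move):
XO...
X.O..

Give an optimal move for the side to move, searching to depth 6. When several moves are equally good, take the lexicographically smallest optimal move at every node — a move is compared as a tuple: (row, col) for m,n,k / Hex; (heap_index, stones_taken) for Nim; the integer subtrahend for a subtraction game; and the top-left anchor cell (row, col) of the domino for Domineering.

ply 1, X at XO.../X.O.. | (0,2)=-1→XOX../X.O..; (0,3)=-1→XO.X./X.O..; (0,4)=-1→XO..X/X.O..; (1,1)=+0→XO.../XXO..*; (1,3)=+0→XO.../X.OX.; (1,4)=+0→XO.../X.O.X
ply 2, O at XO.../XXO.. | (0,2)=+0→XOO../XXO..*; (0,3)=+0→XO.O./XXO..; (0,4)=+0→XO..O/XXO..; (1,3)=+0→XO.../XXOO.; (1,4)=+0→XO.../XXO.O
ply 3, X at XOO../XXO.. | (0,3)=+0→XOOX./XXO..*; (0,4)=-1→XOO.X/XXO..; (1,3)=-1→XOO../XXOX.; (1,4)=-1→XOO../XXO.X
ply 4, O at XOOX./XXO.. | (0,4)=+0→XOOXO/XXO..*; (1,3)=+0→XOOX./XXOO.; (1,4)=+0→XOOX./XXO.O
ply 5, X at XOOXO/XXO.. | (1,3)=+0→XOOXO/XXOX.*; (1,4)=+0→XOOXO/XXO.X
ply 6, O at XOOXO/XXOX. | (1,4)=+0→XOOXO/XXOXO*
ply 7: XOOXO/XXOXO is terminal +0 (X); from XO.../X.O.. depth 6

X's best at [XO.../X.O..]: (1,1)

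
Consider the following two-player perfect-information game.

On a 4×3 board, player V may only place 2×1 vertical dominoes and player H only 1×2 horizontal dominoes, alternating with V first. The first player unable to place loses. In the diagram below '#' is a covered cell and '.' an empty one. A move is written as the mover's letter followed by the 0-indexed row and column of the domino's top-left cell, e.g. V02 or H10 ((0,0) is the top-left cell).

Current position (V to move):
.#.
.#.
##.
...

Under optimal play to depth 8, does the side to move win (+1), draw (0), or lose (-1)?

[.#./.#./##./...] V move#1: V00:+1/##./##./##./...*, V02:+1/.##/.##/##./..., V12:+1/.#./.##/###/..., V22:+1/.#./.#./###/..#
[##./##./##./...] H move#2: H30:-1/##./##./##./##.*, H31:-1/##./##./##./.##
[##./##./##./##.] V move#3: V02:+1/###/###/##./##.*, V12:+1/##./###/###/##., V22:+1/##./##./###/###
[###/###/##./##.] end (terminal -1, H#4); searched .#./.#./##./... to 8

value(.#./.#./##./..., V) = +1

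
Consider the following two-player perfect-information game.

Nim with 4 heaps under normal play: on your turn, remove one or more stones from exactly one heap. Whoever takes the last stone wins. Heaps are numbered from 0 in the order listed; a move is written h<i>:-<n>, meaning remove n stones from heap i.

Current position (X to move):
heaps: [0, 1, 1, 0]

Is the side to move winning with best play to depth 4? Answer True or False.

ply 1, X at (0,1,1,0) | h1:-1=-1→(0,0,1,0)*; h2:-1=-1→(0,1,0,0)
ply 2, O at (0,0,1,0) | h2:-1=+1→(0,0,0,0)*
ply 3: (0,0,0,0) is terminal -1 (X); from (0,1,1,0) depth 4

X winning at [(0,1,1,0)]: False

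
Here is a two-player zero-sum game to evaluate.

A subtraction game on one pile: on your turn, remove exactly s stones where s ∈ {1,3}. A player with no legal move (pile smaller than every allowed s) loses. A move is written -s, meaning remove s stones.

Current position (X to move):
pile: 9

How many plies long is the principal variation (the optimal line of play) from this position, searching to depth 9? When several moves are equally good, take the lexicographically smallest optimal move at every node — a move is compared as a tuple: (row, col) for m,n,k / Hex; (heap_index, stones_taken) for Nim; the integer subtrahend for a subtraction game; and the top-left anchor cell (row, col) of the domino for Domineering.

p1 X@[9]: -1[8]+1* -3[6]+1
p2 O@[8]: -1[7]-1* -3[5]-1
p3 X@[7]: -1[6]+1* -3[4]+1
p4 O@[6]: -1[5]-1* -3[3]-1
p5 X@[5]: -1[4]+1* -3[2]+1
p6 O@[4]: -1[3]-1* -3[1]-1
p7 X@[3]: -1[2]+1* -3[0]+1
p8 O@[2]: -1[1]-1*
p9 X@[1]: -1[0]+1*
p10 O@[0] terminal -1; root [9] d9

PV length from [9]: 9 plies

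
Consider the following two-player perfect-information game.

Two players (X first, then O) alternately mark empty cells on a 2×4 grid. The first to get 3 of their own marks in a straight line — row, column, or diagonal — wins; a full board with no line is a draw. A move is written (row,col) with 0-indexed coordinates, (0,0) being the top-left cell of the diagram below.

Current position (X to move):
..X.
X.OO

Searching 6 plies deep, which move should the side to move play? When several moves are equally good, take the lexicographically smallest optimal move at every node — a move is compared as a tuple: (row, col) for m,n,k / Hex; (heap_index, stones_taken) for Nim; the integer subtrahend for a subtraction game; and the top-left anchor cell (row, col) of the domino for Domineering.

[..X./X.OO] X move#1: (0,0):-1/X.X./X.OO, (0,1):-1/.XX./X.OO, (0,3):-1/..XX/X.OO, (1,1):+0/..X./XXOO*
[..X./XXOO] O move#2: (0,0):+0/O.X./XXOO*, (0,1):+0/.OX./XXOO, (0,3):+0/..XO/XXOO
[O.X./XXOO] X move#3: (0,1):+0/OXX./XXOO*, (0,3):+0/O.XX/XXOO
[OXX./XXOO] O move#4: (0,3):+0/OXXO/XXOO*
[OXXO/XXOO] end (terminal +0, X#5); searched ..X./X.OO to 6

X's best at [..X./X.OO]: (1,1)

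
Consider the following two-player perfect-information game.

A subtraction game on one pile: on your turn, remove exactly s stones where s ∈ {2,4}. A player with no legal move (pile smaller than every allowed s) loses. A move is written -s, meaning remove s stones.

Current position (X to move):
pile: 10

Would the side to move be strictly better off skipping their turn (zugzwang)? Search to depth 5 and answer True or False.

[10] X move#1: -2:-1/8, -4:+1/6*
[6] O move#2: -2:-1/4*, -4:-1/2
[4] X move#3: -2:-1/2, -4:+1/0*
[0] end (terminal -1, O#4); searched 10 to 5
if X skipped the turn, O would face:
~ [10] O move#1: -2:-1/8, -4:+1/6*
~ [6] X move#2: -2:-1/4*, -4:-1/2
~ [4] O move#3: -2:-1/2, -4:+1/0*
~ [0] end (terminal -1, X#4); searched 10 to 5
compare (X): move=+1 vs pass=-1

zugzwang(10, X) = False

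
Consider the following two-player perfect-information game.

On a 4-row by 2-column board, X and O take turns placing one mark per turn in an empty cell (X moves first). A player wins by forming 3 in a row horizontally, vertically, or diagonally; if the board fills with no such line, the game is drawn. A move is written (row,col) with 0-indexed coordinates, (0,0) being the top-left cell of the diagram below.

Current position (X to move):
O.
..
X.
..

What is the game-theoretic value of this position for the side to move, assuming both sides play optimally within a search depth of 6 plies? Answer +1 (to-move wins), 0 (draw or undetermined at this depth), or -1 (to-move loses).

value(O./../X./.., X) = 0

ply 1, X at O./../X./.. | (0,1)=+0→OX/../X./..*; (1,0)=+0→O./X./X./..; (1,1)=+0→O./.X/X./..; (2,1)=+0→O./../XX/..; (3,0)=+0→O./../X./X.; (3,1)=+0→O./../X./.X
ply 2, O at OX/../X./.. | (1,0)=+0→OX/O./X./..*; (1,1)=+0→OX/.O/X./..; (2,1)=+0→OX/../XO/..; (3,0)=+0→OX/../X./O.; (3,1)=+0→OX/../X./.O
ply 3, X at OX/O./X./.. | (1,1)=+0→OX/OX/X./..*; (2,1)=+0→OX/O./XX/..; (3,0)=+0→OX/O./X./X.; (3,1)=+0→OX/O./X./.X
ply 4, O at OX/OX/X./.. | (2,1)=+0→OX/OX/XO/..*; (3,0)=-1→OX/OX/X./O.; (3,1)=-1→OX/OX/X./.O
ply 5, X at OX/OX/XO/.. | (3,0)=+0→OX/OX/XO/X.*; (3,1)=+0→OX/OX/XO/.X
ply 6, O at OX/OX/XO/X. | (3,1)=+0→OX/OX/XO/XO*
ply 7: OX/OX/XO/XO is terminal +0 (X); from O./../X./.. depth 6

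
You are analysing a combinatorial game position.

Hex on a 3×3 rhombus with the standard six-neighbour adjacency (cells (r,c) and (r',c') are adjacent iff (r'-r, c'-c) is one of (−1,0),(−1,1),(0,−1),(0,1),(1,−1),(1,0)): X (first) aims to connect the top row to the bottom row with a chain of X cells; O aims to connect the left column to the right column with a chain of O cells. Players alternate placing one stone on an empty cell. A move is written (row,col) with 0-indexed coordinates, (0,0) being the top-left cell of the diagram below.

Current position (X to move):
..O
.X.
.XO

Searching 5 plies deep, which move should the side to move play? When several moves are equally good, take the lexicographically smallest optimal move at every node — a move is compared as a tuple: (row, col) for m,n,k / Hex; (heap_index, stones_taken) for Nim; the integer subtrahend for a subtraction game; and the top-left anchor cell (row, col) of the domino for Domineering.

p1 X@[..O/.X./.XO]: (0,0)[X.O/.X./.XO]+1* (0,1)[.XO/.X./.XO]+1 (1,0)[..O/XX./.XO]+1 (1,2)[..O/.XX/.XO]-1 (2,0)[..O/.X./XXO]-1
p2 O@[X.O/.X./.XO]: (0,1)[XOO/.X./.XO]-1* (1,0)[X.O/OX./.XO]-1 (1,2)[X.O/.XO/.XO]-1 (2,0)[X.O/.X./OXO]-1
p3 X@[XOO/.X./.XO]: (1,0)[XOO/XX./.XO]+1* (1,2)[XOO/.XX/.XO]-1 (2,0)[XOO/.X./XXO]-1
p4 O@[XOO/XX./.XO] terminal -1; root [..O/.X./.XO] d5

X's best at [..O/.X./.XO]: (0,0)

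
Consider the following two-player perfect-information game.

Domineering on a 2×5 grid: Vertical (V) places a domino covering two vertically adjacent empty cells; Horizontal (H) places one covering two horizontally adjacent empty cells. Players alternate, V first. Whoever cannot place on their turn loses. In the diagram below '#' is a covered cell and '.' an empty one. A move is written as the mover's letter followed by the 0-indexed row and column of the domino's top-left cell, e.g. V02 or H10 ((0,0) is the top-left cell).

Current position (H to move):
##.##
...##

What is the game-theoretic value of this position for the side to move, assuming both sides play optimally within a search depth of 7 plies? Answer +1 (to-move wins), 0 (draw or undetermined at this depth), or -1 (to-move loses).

value(##.##/...##, H) = +1

[##.##/...##] H move#1: H10:-1/##.##/##.##, H11:+1/##.##/.####*
[##.##/.####] end (terminal -1, V#2); searched ##.##/...## to 7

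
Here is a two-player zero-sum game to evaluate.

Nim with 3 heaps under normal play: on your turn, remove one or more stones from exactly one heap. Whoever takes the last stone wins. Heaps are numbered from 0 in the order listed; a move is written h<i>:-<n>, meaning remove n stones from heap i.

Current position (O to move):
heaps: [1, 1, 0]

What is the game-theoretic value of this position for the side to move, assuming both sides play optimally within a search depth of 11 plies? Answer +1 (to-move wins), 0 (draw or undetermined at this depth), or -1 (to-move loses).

p1 O@[(1,1,0)]: h0:-1[(0,1,0)]-1* h1:-1[(1,0,0)]-1
p2 X@[(0,1,0)]: h1:-1[(0,0,0)]+1*
p3 O@[(0,0,0)] terminal -1; root [(1,1,0)] d11

value((1,1,0), O) = -1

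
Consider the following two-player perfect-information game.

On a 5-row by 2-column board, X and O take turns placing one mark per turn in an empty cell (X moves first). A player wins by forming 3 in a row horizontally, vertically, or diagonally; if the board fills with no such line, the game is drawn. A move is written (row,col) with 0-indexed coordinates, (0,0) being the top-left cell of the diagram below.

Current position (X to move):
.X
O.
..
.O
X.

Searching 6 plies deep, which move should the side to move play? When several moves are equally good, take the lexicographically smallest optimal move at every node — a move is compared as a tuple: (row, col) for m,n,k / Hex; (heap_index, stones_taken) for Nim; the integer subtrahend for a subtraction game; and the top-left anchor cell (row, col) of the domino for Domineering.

[.X/O./../.O/X.] X move#1: (0,0):-1/XX/O./../.O/X., (1,1):-1/.X/OX/../.O/X., (2,0):+0/.X/O./X./.O/X.*, (2,1):+0/.X/O./.X/.O/X., (3,0):-1/.X/O./../XO/X., (4,1):-1/.X/O./../.O/XX
[.X/O./X./.O/X.] O move#2: (0,0):-1/OX/O./X./.O/X., (1,1):-1/.X/OO/X./.O/X., (2,1):-1/.X/O./XO/.O/X., (3,0):+0/.X/O./X./OO/X.*, (4,1):-1/.X/O./X./.O/XO
[.X/O./X./OO/X.] X move#3: (0,0):-1/XX/O./X./OO/X., (1,1):+0/.X/OX/X./OO/X.*, (2,1):+0/.X/O./XX/OO/X., (4,1):+0/.X/O./X./OO/XX
[.X/OX/X./OO/X.] O move#4: (0,0):-1/OX/OX/X./OO/X., (2,1):+0/.X/OX/XO/OO/X.*, (4,1):-1/.X/OX/X./OO/XO
[.X/OX/XO/OO/X.] X move#5: (0,0):-1/XX/OX/XO/OO/X., (4,1):+0/.X/OX/XO/OO/XX*
[.X/OX/XO/OO/XX] O move#6: (0,0):+0/OX/OX/XO/OO/XX*
[OX/OX/XO/OO/XX] end (terminal +0, X#7); searched .X/O./../.O/X. to 6

X's best at [.X/O./../.O/X.]: (2,0)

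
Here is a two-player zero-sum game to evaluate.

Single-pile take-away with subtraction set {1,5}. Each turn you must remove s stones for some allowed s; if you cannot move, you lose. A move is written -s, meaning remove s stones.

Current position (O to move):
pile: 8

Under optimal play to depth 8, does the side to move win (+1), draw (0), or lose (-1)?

p1 O@[8]: -1[7]-1* -5[3]-1
p2 X@[7]: -1[6]+1* -5[2]+1
p3 O@[6]: -1[5]-1* -5[1]-1
p4 X@[5]: -1[4]+1* -5[0]+1
p5 O@[4]: -1[3]-1*
p6 X@[3]: -1[2]+1*
p7 O@[2]: -1[1]-1*
p8 X@[1]: -1[0]+1*
p9 O@[0] terminal -1; root [8] d8

value(8, O) = -1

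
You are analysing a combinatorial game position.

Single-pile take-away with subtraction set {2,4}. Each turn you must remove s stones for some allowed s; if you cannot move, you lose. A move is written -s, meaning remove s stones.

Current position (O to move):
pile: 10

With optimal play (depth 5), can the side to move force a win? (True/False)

O winning at [10]: True

p1 O@[10]: -2[8]-1 -4[6]+1*
p2 X@[6]: -2[4]-1* -4[2]-1
p3 O@[4]: -2[2]-1 -4[0]+1*
p4 X@[0] terminal -1; root [10] d5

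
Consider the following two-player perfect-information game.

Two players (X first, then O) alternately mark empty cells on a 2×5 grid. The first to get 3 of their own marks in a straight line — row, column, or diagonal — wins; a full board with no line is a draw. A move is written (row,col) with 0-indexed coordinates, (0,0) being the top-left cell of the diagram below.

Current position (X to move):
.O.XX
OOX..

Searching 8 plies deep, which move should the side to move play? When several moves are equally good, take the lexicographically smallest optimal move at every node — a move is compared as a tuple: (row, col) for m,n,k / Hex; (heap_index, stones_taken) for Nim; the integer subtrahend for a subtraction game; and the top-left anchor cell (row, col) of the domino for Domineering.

X's best at [.O.XX/OOX..]: (0,2)

[.O.XX/OOX..] X move#1: (0,0):+0/XO.XX/OOX.., (0,2):+1/.OXXX/OOX..*, (1,3):+1/.O.XX/OOXX., (1,4):+1/.O.XX/OOX.X
[.OXXX/OOX..] end (terminal -1, O#2); searched .O.XX/OOX.. to 8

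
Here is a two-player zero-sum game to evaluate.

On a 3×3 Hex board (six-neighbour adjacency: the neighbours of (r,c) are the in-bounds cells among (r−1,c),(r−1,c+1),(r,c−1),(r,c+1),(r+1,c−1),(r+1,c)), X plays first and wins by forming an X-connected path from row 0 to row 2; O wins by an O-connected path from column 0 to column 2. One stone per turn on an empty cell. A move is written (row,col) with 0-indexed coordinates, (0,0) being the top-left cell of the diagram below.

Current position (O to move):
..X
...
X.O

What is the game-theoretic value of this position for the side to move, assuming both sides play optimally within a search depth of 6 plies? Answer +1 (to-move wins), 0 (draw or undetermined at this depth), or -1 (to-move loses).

[..X/.../X.O] O move#1: (0,0):-1/O.X/.../X.O*, (0,1):-1/.OX/.../X.O, (1,0):-1/..X/O../X.O, (1,1):-1/..X/.O./X.O, (1,2):-1/..X/..O/X.O, (2,1):-1/..X/.../XOO
[O.X/.../X.O] X move#2: (0,1):+1/OXX/.../X.O*, (1,0):+1/O.X/X../X.O, (1,1):+1/O.X/.X./X.O, (1,2):+1/O.X/..X/X.O, (2,1):+1/O.X/.../XXO
[OXX/.../X.O] O move#3: (1,0):-1/OXX/O../X.O*, (1,1):-1/OXX/.O./X.O, (1,2):-1/OXX/..O/X.O, (2,1):-1/OXX/.../XOO
[OXX/O../X.O] X move#4: (1,1):+1/OXX/OX./X.O*, (1,2):+1/OXX/O.X/X.O, (2,1):+1/OXX/O../XXO
[OXX/OX./X.O] end (terminal -1, O#5); searched ..X/.../X.O to 6

value(..X/.../X.O, O) = -1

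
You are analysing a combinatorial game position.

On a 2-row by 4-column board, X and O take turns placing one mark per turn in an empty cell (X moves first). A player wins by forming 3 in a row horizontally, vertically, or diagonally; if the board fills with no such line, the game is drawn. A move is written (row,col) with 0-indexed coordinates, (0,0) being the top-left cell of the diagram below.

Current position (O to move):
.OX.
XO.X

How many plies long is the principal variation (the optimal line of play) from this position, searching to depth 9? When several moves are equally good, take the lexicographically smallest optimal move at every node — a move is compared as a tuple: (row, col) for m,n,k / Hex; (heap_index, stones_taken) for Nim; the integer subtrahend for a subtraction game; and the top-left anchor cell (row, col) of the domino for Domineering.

ply 1, O at .OX./XO.X | (0,0)=+0→OOX./XO.X*; (0,3)=+0→.OXO/XO.X; (1,2)=+0→.OX./XOOX
ply 2, X at OOX./XO.X | (0,3)=+0→OOXX/XO.X*; (1,2)=+0→OOX./XOXX
ply 3, O at OOXX/XO.X | (1,2)=+0→OOXX/XOOX*
ply 4: OOXX/XOOX is terminal +0 (X); from .OX./XO.X depth 9

PV length from [.OX./XO.X]: 3 plies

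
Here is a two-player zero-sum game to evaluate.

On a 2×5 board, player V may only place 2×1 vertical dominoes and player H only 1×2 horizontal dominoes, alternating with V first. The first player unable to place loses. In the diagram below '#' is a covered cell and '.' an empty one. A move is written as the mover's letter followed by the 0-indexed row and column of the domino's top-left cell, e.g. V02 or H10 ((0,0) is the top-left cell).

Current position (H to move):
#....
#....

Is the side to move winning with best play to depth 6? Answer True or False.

p1 H@[#..../#....]: H01[###../#....]-1 H02[#.##./#....]+1* H03[#..##/#....]-1 H11[#..../###..]-1 H12[#..../#.##.]+1 H13[#..../#..##]-1
p2 V@[#.##./#....]: V01[####./##...]-1* V04[#.###/#...#]-1
p3 H@[####./##...]: H12[####./####.]-1 H13[####./##.##]+1*
p4 V@[####./##.##] terminal -1; root [#..../#....] d6

H winning at [#..../#....]: True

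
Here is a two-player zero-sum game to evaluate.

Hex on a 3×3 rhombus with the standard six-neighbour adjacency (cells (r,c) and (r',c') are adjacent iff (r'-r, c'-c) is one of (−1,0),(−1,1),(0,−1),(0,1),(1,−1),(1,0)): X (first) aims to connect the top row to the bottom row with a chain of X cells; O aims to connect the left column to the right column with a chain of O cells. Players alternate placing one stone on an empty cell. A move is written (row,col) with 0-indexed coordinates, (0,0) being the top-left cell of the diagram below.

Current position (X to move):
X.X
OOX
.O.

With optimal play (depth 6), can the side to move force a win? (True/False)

X winning at [X.X/OOX/.O.]: True

ply 1, X at X.X/OOX/.O. | (0,1)=-1→XXX/OOX/.O.; (2,0)=-1→X.X/OOX/XO.; (2,2)=+1→X.X/OOX/.OX*
ply 2: X.X/OOX/.OX is terminal -1 (O); from X.X/OOX/.O. depth 6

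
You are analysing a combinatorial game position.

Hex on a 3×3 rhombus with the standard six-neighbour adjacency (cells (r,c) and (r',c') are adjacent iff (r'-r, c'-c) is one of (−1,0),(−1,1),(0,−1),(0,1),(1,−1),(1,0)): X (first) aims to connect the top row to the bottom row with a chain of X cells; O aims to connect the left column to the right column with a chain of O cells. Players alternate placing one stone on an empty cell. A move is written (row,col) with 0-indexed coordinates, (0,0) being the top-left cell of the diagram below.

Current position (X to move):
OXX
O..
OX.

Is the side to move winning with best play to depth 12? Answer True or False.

X winning at [OXX/O../OX.]: True

[OXX/O../OX.] X move#1: (1,1):+1/OXX/OX./OX.*, (1,2):+1/OXX/O.X/OX., (2,2):+1/OXX/O../OXX
[OXX/OX./OX.] end (terminal -1, O#2); searched OXX/O../OX. to 12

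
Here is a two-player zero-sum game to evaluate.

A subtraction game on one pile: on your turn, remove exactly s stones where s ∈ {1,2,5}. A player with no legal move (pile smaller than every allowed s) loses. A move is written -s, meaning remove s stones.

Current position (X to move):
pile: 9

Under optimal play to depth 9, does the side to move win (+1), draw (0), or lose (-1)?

value(9, X) = -1

ply 1, X at 9 | -1=-1→8*; -2=-1→7; -5=-1→4
ply 2, O at 8 | -1=-1→7; -2=+1→6*; -5=+1→3
ply 3, X at 6 | -1=-1→5*; -2=-1→4; -5=-1→1
ply 4, O at 5 | -1=-1→4; -2=+1→3*; -5=+1→0
ply 5, X at 3 | -1=-1→2*; -2=-1→1
ply 6, O at 2 | -1=-1→1; -2=+1→0*
ply 7: 0 is terminal -1 (X); from 9 depth 9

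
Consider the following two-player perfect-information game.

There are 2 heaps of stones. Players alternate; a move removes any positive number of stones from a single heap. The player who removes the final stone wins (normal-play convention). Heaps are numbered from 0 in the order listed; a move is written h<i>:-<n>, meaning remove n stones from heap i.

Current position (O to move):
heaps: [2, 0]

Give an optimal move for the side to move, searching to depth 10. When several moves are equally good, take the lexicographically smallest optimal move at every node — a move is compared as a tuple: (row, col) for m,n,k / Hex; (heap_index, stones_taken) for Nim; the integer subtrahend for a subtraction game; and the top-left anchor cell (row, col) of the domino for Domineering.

p1 O@[(2,0)]: h0:-1[(1,0)]-1 h0:-2[(0,0)]+1*
p2 X@[(0,0)] terminal -1; root [(2,0)] d10

O's best at [(2,0)]: h0:-2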